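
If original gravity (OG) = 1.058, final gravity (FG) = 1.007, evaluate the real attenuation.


AA = (OG−FG)/(OG−1)·100;  RA = AA·0.8192
AA = (1.058 − 1.007)/(1.058 − 1)·100 = 87.9310
RA = 87.9310·0.8192

72.0331 %


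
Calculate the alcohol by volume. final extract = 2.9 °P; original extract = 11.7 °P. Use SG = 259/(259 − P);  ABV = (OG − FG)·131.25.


OG = 259/(259 − 11.7) = 1.0473
FG = 259/(259 − 2.9) = 1.0113
ABV = (1.0473 − 1.0113)·131.25

4.7233 % ABV


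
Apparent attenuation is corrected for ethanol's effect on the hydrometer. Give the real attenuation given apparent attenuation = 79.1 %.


RA = AA · 0.8192
RA = 79.1 · 0.8192

64.7987 %


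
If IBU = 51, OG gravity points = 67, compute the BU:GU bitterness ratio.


BU:GU = IBU / OG_points
BU:GU = 51 / 67

0.7612


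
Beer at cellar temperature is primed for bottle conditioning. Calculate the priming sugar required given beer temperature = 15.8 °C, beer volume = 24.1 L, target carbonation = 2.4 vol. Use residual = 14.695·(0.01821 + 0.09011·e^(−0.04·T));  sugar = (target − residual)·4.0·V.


residual = 14.695·(0.01821 + 0.09011·e^(−0.04·15.8)) = 0.9714
sugar = (2.4 − 0.9714)·4.0·24.1

137.7144 g


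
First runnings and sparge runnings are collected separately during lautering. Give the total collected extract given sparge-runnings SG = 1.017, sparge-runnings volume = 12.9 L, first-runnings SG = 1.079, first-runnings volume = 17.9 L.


total = Σ (SG_i − 1)·1000·V_i
first = (1.079 − 1)·1000·17.9 = 1414.1000
sparge = (1.017 − 1)·1000·12.9 = 219.3000
total = 1414.1000 + 219.3000

1633.4000 gravity·L


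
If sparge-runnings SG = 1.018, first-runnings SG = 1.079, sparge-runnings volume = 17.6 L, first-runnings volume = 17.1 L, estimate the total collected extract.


total = Σ (SG_i − 1)·1000·V_i
first = (1.079 − 1)·1000·17.1 = 1350.9000
sparge = (1.018 − 1)·1000·17.6 = 316.8000
total = 1350.9000 + 316.8000

1667.7000 gravity·L


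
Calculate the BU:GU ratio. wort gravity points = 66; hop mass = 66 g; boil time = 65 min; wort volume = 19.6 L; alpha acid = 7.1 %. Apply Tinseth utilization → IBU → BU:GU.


U = 1.65·0.000125^(GP/1000)·(1−e^(−0.04t))/4.15;  IBU = (α/100)·m·U·1000/V;  BU:GU = IBU/GP
U = 1.65·0.000125^(66/1000)·(1−e^(−0.04·65))/4.15 = 0.2034
IBU = (7.1/100)·66·0.2034·1000/19.6 = 48.6251
BU:GU = 48.6251/66

0.7367


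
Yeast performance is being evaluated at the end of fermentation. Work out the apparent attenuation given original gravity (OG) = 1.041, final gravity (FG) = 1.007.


AA = (OG − FG)/(OG − 1) · 100
AA = (1.041 − 1.007)/(1.041 − 1) · 100

82.9268 %


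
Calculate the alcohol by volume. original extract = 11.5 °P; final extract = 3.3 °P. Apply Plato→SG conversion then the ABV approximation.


SG = 259/(259 − P);  ABV = (OG − FG)·131.25
OG = 259/(259 − 11.5) = 1.0465
FG = 259/(259 − 3.3) = 1.0129
ABV = (1.0465 − 1.0129)·131.25

4.4046 % ABV


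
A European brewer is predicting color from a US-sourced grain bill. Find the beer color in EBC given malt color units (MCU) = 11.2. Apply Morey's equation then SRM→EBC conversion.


SRM = 1.4922·MCU^0.6859;  EBC = SRM·1.97
SRM = 1.4922·11.2^0.6859 = 7.8250
EBC = 7.8250·1.97

15.4153 EBC


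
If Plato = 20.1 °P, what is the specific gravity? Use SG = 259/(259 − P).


SG = 259/(259 − 20.1)

1.0841


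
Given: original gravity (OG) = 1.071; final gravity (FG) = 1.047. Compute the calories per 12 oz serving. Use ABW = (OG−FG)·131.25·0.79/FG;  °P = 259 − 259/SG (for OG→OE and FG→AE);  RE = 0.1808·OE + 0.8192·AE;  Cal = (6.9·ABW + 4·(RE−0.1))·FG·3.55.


ABW = (1.071 − 1.047)·131.25·0.79/1.047 = 2.3768
OE = 259 − 259/1.071 = 17.1699 °P
AE = 259 − 259/1.047 = 11.6266 °P
RE = 0.1808·17.1699 + 0.8192·11.6266 = 12.6288 °P
Cal = (6.9·2.3768 + 4·(12.6288−0.1))·1.047·3.55

247.2264 kcal


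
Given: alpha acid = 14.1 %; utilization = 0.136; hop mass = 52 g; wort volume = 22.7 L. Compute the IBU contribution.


IBU = (α/100)·mass·U·1000 / V
IBU = (14.1/100)·52·0.136·1000 / 22.7

43.9274 IBU


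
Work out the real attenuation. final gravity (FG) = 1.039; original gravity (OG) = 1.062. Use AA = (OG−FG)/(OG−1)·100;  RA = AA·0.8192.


AA = (1.062 − 1.039)/(1.062 − 1)·100 = 37.0968
RA = 37.0968·0.8192

30.3897 %


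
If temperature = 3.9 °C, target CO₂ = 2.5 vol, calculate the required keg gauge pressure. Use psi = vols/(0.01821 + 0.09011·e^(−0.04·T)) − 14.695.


psi = 2.5/(0.01821 + 0.09011·e^(−0.04·3.9)) − 14.695

11.5367 psi


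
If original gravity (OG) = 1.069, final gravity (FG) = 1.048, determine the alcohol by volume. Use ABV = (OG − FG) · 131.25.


ABV = (1.069 − 1.048) · 131.25

2.7562 % ABV


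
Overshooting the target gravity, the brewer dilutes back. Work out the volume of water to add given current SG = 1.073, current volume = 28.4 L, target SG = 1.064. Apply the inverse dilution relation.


V_water = V·((SG_curr − 1)/(SG_target − 1) − 1)
V_water = 28.4·((1.073 − 1)/(1.064 − 1) − 1)

3.9937 L


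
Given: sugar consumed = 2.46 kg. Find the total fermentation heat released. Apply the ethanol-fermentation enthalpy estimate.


Q = m_sugar · 590 kJ/kg
Q = 2.46 · 590

1451.4000 kJ


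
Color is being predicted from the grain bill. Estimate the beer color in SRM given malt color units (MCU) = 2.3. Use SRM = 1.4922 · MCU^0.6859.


SRM = 1.4922 · 2.3^0.6859

2.6420 SRM


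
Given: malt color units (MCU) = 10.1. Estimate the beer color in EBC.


SRM = 1.4922·MCU^0.6859;  EBC = SRM·1.97
SRM = 1.4922·10.1^0.6859 = 7.2894
EBC = 7.2894·1.97

14.3601 EBC


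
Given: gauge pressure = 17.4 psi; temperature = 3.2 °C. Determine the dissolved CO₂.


vols = (P + 14.695)·(0.01821 + 0.09011·e^(−0.04·T))
vols = (17.4 + 14.695)·(0.01821 + 0.09011·e^(−0.04·3.2))

3.1291 volumes


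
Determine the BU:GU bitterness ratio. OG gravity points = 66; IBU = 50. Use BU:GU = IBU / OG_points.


BU:GU = 50 / 66

0.7576


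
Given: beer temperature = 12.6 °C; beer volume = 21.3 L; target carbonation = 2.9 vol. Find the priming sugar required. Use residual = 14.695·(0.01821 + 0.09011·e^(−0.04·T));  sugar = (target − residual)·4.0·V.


residual = 14.695·(0.01821 + 0.09011·e^(−0.04·12.6)) = 1.0675
sugar = (2.9 − 1.0675)·4.0·21.3

156.1258 g


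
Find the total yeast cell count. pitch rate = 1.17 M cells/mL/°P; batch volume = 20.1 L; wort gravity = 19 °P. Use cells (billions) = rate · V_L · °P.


cells = 1.17 · 20.1 · 19

446.8230 billion cells


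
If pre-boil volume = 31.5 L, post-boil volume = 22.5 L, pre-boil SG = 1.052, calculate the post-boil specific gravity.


SG_post = 1 + (SG_pre − 1)·V_pre/V_post
pts_pre = (1.052 − 1)·1000 = 52.0000
pts_post = 52.0000·31.5/22.5 = 72.8000
SG_post = 1 + 72.8000/1000

1.0728


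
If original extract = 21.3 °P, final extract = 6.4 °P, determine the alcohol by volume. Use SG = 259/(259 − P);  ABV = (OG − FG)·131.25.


OG = 259/(259 − 21.3) = 1.0896
FG = 259/(259 − 6.4) = 1.0253
ABV = (1.0896 − 1.0253)·131.25

8.4357 % ABV


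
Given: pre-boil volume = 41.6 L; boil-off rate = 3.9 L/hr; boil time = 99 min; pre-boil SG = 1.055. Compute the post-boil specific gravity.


V_post = V_pre − rate·(t/60);  SG_post = 1 + (SG_pre−1)·V_pre/V_post
V_post = 41.6 − 3.9·(99/60) = 35.1650
SG_post = 1 + (1.055 − 1)·41.6/35.1650

1.0651


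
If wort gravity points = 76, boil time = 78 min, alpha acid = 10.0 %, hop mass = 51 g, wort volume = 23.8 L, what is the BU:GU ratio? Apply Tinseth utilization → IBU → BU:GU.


U = 1.65·0.000125^(GP/1000)·(1−e^(−0.04t))/4.15;  IBU = (α/100)·m·U·1000/V;  BU:GU = IBU/GP
U = 1.65·0.000125^(76/1000)·(1−e^(−0.04·78))/4.15 = 0.1919
IBU = (10.0/100)·51·0.1919·1000/23.8 = 41.1321
BU:GU = 41.1321/76

0.5412


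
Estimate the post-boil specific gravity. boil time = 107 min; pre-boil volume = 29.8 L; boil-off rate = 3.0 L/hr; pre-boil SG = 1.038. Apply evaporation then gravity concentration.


V_post = V_pre − rate·(t/60);  SG_post = 1 + (SG_pre−1)·V_pre/V_post
V_post = 29.8 − 3.0·(107/60) = 24.4500
SG_post = 1 + (1.038 − 1)·29.8/24.4500

1.0463


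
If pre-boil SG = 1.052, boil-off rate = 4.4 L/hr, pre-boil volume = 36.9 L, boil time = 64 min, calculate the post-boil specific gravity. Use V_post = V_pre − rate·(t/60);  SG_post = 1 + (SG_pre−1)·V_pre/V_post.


V_post = 36.9 − 4.4·(64/60) = 32.2067
SG_post = 1 + (1.052 − 1)·36.9/32.2067

1.0596


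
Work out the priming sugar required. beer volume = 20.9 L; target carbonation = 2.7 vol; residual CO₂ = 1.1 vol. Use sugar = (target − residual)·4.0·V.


sugar = (2.7 − 1.1)·4.0·20.9

133.7600 g


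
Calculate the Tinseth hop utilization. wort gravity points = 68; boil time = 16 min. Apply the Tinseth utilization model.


U = 1.65·0.000125^(GP/1000) · (1 − e^(−0.04·t))/4.15
bigness = 1.65·0.000125^(68/1000) = 0.8955
boil_factor = (1 − e^(−0.04·16))/4.15 = 0.1139
U = 0.8955 · 0.1139

0.1020


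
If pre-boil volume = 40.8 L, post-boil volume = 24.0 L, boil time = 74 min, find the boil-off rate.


rate = (V_pre − V_post) / (t_min/60)
rate = (40.8 − 24.0) / (74/60)

13.6216 L/hr


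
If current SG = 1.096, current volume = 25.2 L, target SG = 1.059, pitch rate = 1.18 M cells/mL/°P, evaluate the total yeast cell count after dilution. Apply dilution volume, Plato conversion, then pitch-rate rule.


V_w = V·((SG_c−1)/(SG_t−1)−1);  °P = 259 − 259/SG_t;  cells = rate·(V+V_w)·°P
V_w = 25.2·((1.096−1)/(1.059−1)−1) = 15.8034
V_final = 25.2 + 15.8034 = 41.0034
°P = 259 − 259/1.059 = 14.4297
cells = 1.18·41.0034·14.4297

698.1642 billion cells


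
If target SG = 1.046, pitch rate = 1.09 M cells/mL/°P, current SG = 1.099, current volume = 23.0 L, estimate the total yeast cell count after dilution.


V_w = V·((SG_c−1)/(SG_t−1)−1);  °P = 259 − 259/SG_t;  cells = rate·(V+V_w)·°P
V_w = 23.0·((1.099−1)/(1.046−1)−1) = 26.5000
V_final = 23.0 + 26.5000 = 49.5000
°P = 259 − 259/1.046 = 11.3901
cells = 1.09·49.5000·11.3901

614.5505 billion cells


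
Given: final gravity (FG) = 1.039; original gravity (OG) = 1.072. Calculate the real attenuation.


AA = (OG−FG)/(OG−1)·100;  RA = AA·0.8192
AA = (1.072 − 1.039)/(1.072 − 1)·100 = 45.8333
RA = 45.8333·0.8192

37.5467 %


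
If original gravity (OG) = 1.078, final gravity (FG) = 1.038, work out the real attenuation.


AA = (OG−FG)/(OG−1)·100;  RA = AA·0.8192
AA = (1.078 − 1.038)/(1.078 − 1)·100 = 51.2821
RA = 51.2821·0.8192

42.0103 %


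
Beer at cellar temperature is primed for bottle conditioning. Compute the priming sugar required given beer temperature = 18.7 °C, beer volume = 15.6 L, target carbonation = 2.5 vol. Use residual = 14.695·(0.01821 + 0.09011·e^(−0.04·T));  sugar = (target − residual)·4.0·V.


residual = 14.695·(0.01821 + 0.09011·e^(−0.04·18.7)) = 0.8943
sugar = (2.5 − 0.8943)·4.0·15.6

100.1932 g


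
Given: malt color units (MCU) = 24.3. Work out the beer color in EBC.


SRM = 1.4922·MCU^0.6859;  EBC = SRM·1.97
SRM = 1.4922·24.3^0.6859 = 13.3111
EBC = 13.3111·1.97

26.2229 EBC


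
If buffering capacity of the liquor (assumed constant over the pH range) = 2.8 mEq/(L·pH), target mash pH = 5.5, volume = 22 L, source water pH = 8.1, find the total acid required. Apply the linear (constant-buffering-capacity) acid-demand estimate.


acid = buffering capacity · (pH_source − pH_target) · V
acid = 2.8 · (8.1 − 5.5) · 22

160.1600 mEq


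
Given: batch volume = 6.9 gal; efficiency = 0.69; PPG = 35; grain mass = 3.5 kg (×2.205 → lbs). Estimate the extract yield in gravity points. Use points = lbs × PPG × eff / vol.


lbs = 3.5 × 2.205 = 7.7175
points = 7.7175 × 35 × 0.69 / 6.9

27.0112 points


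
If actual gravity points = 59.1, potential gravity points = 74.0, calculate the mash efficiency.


efficiency = actual / potential × 100
efficiency = 59.1 / 74.0 × 100

79.8649 %


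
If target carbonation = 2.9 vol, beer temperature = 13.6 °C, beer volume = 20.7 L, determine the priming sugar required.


residual = 14.695·(0.01821 + 0.09011·e^(−0.04·T));  sugar = (target − residual)·4.0·V
residual = 14.695·(0.01821 + 0.09011·e^(−0.04·13.6)) = 1.0362
sugar = (2.9 − 1.0362)·4.0·20.7

154.3250 g


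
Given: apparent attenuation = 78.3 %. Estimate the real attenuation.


RA = AA · 0.8192
RA = 78.3 · 0.8192

64.1434 %


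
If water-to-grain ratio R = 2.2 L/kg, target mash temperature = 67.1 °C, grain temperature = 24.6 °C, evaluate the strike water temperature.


T_strike = (0.41/R)·(T_mash − T_grain) + T_mash
T_strike = (0.41/2.2)·(67.1 − 24.6) + 67.1

75.0205 °C


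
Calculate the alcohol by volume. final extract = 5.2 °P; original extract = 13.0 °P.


SG = 259/(259 − P);  ABV = (OG − FG)·131.25
OG = 259/(259 − 13.0) = 1.0528
FG = 259/(259 − 5.2) = 1.0205
ABV = (1.0528 − 1.0205)·131.25

4.2469 % ABV


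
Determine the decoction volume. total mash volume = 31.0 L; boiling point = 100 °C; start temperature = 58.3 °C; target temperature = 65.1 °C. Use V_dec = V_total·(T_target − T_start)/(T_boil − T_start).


V_dec = 31.0·(65.1 − 58.3)/(100 − 58.3)

5.0552 L


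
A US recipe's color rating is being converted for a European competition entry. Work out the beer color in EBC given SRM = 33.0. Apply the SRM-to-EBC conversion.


EBC = SRM · 1.97
EBC = 33.0 · 1.97

65.0100 EBC


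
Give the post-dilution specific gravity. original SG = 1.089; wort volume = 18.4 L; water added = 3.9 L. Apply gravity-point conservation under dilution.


SG_new = 1 + (SG_old − 1)·V_old/(V_old + V_water)
pts = (1.089 − 1)·1000·18.4/(18.4 + 3.9) = 73.4350
SG_new = 1 + 73.4350/1000

1.0734


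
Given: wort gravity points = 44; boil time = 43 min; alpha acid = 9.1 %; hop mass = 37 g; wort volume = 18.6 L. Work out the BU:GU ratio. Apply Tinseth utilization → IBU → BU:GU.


U = 1.65·0.000125^(GP/1000)·(1−e^(−0.04t))/4.15;  IBU = (α/100)·m·U·1000/V;  BU:GU = IBU/GP
U = 1.65·0.000125^(44/1000)·(1−e^(−0.04·43))/4.15 = 0.2198
IBU = (9.1/100)·37·0.2198·1000/18.6 = 39.7867
BU:GU = 39.7867/44

0.9042


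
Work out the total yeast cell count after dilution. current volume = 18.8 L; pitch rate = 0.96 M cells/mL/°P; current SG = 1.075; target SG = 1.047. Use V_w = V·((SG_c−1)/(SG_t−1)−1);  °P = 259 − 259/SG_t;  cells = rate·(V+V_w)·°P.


V_w = 18.8·((1.075−1)/(1.047−1)−1) = 11.2000
V_final = 18.8 + 11.2000 = 30.0000
°P = 259 − 259/1.047 = 11.6266
cells = 0.96·30.0000·11.6266

334.8447 billion cells


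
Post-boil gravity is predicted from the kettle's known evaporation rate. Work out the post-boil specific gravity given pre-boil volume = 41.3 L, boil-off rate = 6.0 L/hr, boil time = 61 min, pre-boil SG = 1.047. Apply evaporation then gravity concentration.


V_post = V_pre − rate·(t/60);  SG_post = 1 + (SG_pre−1)·V_pre/V_post
V_post = 41.3 − 6.0·(61/60) = 35.2000
SG_post = 1 + (1.047 − 1)·41.3/35.2000

1.0551


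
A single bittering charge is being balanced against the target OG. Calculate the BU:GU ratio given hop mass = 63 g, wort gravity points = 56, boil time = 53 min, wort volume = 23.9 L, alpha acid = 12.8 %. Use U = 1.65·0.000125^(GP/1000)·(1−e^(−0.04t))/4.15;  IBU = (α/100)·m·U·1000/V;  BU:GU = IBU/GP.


U = 1.65·0.000125^(56/1000)·(1−e^(−0.04·53))/4.15 = 0.2115
IBU = (12.8/100)·63·0.2115·1000/23.9 = 71.3645
BU:GU = 71.3645/56

1.2744


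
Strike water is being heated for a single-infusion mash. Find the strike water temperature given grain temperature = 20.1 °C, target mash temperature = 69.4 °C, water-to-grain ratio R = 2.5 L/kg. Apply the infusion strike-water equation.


T_strike = (0.41/R)·(T_mash − T_grain) + T_mash
T_strike = (0.41/2.5)·(69.4 − 20.1) + 69.4

77.4852 °C


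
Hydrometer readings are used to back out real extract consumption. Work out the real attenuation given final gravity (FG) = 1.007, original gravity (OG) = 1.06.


AA = (OG−FG)/(OG−1)·100;  RA = AA·0.8192
AA = (1.06 − 1.007)/(1.06 − 1)·100 = 88.3333
RA = 88.3333·0.8192

72.3627 %


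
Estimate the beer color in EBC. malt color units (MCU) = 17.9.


SRM = 1.4922·MCU^0.6859;  EBC = SRM·1.97
SRM = 1.4922·17.9^0.6859 = 10.7934
EBC = 10.7934·1.97

21.2630 EBC


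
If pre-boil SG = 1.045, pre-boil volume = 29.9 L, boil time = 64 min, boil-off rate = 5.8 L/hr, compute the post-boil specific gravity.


V_post = V_pre − rate·(t/60);  SG_post = 1 + (SG_pre−1)·V_pre/V_post
V_post = 29.9 − 5.8·(64/60) = 23.7133
SG_post = 1 + (1.045 − 1)·29.9/23.7133

1.0567


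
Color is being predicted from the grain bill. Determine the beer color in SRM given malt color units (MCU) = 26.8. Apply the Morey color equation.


SRM = 1.4922 · MCU^0.6859
SRM = 1.4922 · 26.8^0.6859

14.2359 SRM


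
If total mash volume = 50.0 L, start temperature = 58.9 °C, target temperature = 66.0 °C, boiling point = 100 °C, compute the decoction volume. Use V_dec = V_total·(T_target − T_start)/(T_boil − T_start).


V_dec = 50.0·(66.0 − 58.9)/(100 − 58.9)

8.6375 L


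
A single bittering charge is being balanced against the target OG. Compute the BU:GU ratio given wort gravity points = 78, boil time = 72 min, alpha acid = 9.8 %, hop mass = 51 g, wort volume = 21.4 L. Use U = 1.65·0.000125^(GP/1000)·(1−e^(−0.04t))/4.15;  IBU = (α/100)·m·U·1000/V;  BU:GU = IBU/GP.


U = 1.65·0.000125^(78/1000)·(1−e^(−0.04·72))/4.15 = 0.1862
IBU = (9.8/100)·51·0.1862·1000/21.4 = 43.4798
BU:GU = 43.4798/78

0.5574


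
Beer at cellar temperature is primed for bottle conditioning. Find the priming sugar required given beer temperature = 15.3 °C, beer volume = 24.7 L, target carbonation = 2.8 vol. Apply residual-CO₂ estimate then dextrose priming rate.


residual = 14.695·(0.01821 + 0.09011·e^(−0.04·T));  sugar = (target − residual)·4.0·V
residual = 14.695·(0.01821 + 0.09011·e^(−0.04·15.3)) = 0.9856
sugar = (2.8 − 0.9856)·4.0·24.7

179.2582 g


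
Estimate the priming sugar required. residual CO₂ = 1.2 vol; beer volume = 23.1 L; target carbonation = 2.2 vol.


sugar = (target − residual)·4.0·V
sugar = (2.2 − 1.2)·4.0·23.1

92.4000 g


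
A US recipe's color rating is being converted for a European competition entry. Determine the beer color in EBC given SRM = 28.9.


EBC = SRM · 1.97
EBC = 28.9 · 1.97

56.9330 EBC


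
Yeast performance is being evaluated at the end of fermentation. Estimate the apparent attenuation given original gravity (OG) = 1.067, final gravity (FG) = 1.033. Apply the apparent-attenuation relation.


AA = (OG − FG)/(OG − 1) · 100
AA = (1.067 − 1.033)/(1.067 − 1) · 100

50.7463 %


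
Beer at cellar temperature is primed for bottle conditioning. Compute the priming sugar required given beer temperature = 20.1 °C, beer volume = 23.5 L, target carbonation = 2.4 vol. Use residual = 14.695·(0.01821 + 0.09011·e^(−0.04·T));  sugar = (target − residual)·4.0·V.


residual = 14.695·(0.01821 + 0.09011·e^(−0.04·20.1)) = 0.8602
sugar = (2.4 − 0.8602)·4.0·23.5

144.7405 g


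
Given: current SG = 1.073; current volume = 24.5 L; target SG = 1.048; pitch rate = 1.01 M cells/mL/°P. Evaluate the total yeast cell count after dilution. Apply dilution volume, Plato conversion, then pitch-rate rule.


V_w = V·((SG_c−1)/(SG_t−1)−1);  °P = 259 − 259/SG_t;  cells = rate·(V+V_w)·°P
V_w = 24.5·((1.073−1)/(1.048−1)−1) = 12.7604
V_final = 24.5 + 12.7604 = 37.2604
°P = 259 − 259/1.048 = 11.8626
cells = 1.01·37.2604·11.8626

446.4253 billion cells


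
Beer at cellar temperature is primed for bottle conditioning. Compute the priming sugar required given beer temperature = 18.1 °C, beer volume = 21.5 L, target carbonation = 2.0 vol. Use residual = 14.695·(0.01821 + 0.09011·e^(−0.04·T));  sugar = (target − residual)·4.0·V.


residual = 14.695·(0.01821 + 0.09011·e^(−0.04·18.1)) = 0.9096
sugar = (2.0 − 0.9096)·4.0·21.5

93.7775 g


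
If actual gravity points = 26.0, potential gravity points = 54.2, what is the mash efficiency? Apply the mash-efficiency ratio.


efficiency = actual / potential × 100
efficiency = 26.0 / 54.2 × 100

47.9705 %


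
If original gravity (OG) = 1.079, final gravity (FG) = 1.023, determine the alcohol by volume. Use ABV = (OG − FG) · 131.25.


ABV = (1.079 − 1.023) · 131.25

7.3500 % ABV


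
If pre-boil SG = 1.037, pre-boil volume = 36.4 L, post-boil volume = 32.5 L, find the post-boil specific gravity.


SG_post = 1 + (SG_pre − 1)·V_pre/V_post
pts_pre = (1.037 − 1)·1000 = 37.0000
pts_post = 37.0000·36.4/32.5 = 41.4400
SG_post = 1 + 41.4400/1000

1.0414


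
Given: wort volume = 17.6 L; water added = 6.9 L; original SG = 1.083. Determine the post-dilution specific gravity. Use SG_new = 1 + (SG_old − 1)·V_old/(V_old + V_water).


pts = (1.083 − 1)·1000·17.6/(17.6 + 6.9) = 59.6245
SG_new = 1 + 59.6245/1000

1.0596


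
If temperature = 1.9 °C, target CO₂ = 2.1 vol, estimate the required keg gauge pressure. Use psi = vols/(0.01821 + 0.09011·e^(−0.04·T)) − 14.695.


psi = 2.1/(0.01821 + 0.09011·e^(−0.04·1.9)) − 14.695

5.9488 psi


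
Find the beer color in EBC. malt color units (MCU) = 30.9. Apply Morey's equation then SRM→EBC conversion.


SRM = 1.4922·MCU^0.6859;  EBC = SRM·1.97
SRM = 1.4922·30.9^0.6859 = 15.6960
EBC = 15.6960·1.97

30.9212 EBC


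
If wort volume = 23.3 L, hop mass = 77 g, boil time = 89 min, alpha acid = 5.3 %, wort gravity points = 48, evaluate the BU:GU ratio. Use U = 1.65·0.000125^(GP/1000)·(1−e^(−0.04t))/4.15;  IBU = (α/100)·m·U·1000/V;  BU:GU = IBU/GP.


U = 1.65·0.000125^(48/1000)·(1−e^(−0.04·89))/4.15 = 0.2509
IBU = (5.3/100)·77·0.2509·1000/23.3 = 43.9510
BU:GU = 43.9510/48

0.9156


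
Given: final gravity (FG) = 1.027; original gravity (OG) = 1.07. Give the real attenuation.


AA = (OG−FG)/(OG−1)·100;  RA = AA·0.8192
AA = (1.07 − 1.027)/(1.07 − 1)·100 = 61.4286
RA = 61.4286·0.8192

50.3223 %


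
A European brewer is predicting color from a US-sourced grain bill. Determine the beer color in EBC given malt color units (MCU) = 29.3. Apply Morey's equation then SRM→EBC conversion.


SRM = 1.4922·MCU^0.6859;  EBC = SRM·1.97
SRM = 1.4922·29.3^0.6859 = 15.1339
EBC = 15.1339·1.97

29.8138 EBC


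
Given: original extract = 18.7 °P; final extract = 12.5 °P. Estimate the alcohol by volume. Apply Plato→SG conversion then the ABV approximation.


SG = 259/(259 − P);  ABV = (OG − FG)·131.25
OG = 259/(259 − 18.7) = 1.0778
FG = 259/(259 − 12.5) = 1.0507
ABV = (1.0778 − 1.0507)·131.25

3.5581 % ABV


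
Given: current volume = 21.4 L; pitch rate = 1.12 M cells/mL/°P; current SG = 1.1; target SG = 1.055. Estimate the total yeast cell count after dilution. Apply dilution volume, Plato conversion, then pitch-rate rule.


V_w = V·((SG_c−1)/(SG_t−1)−1);  °P = 259 − 259/SG_t;  cells = rate·(V+V_w)·°P
V_w = 21.4·((1.1−1)/(1.055−1)−1) = 17.5091
V_final = 21.4 + 17.5091 = 38.9091
°P = 259 − 259/1.055 = 13.5024
cells = 1.12·38.9091·13.5024

588.4087 billion cells


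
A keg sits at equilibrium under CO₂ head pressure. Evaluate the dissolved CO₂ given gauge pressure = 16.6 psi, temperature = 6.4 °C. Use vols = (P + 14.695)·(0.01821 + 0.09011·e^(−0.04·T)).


vols = (16.6 + 14.695)·(0.01821 + 0.09011·e^(−0.04·6.4))

2.7530 volumes


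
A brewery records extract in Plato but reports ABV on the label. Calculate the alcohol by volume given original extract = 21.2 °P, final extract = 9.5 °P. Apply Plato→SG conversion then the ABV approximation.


SG = 259/(259 − P);  ABV = (OG − FG)·131.25
OG = 259/(259 − 21.2) = 1.0892
FG = 259/(259 − 9.5) = 1.0381
ABV = (1.0892 − 1.0381)·131.25

6.7035 % ABV


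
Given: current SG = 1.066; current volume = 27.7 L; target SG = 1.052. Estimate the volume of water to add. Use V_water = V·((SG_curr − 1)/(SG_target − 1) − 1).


V_water = 27.7·((1.066 − 1)/(1.052 − 1) − 1)

7.4577 L


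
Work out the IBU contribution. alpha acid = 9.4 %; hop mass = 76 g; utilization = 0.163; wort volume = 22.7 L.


IBU = (α/100)·mass·U·1000 / V
IBU = (9.4/100)·76·0.163·1000 / 22.7

51.2983 IBU


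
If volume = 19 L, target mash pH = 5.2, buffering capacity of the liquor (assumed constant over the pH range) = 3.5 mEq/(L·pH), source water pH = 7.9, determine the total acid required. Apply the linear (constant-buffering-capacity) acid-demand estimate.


acid = buffering capacity · (pH_source − pH_target) · V
acid = 3.5 · (7.9 − 5.2) · 19

179.5500 mEq


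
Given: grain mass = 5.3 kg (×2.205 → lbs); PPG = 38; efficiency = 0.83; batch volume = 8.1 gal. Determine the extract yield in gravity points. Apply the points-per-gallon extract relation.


points = lbs × PPG × eff / vol
lbs = 5.3 × 2.205 = 11.6865
points = 11.6865 × 38 × 0.83 / 8.1

45.5052 points


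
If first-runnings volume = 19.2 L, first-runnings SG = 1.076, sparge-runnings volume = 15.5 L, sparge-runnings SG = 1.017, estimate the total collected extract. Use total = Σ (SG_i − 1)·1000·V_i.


first = (1.076 − 1)·1000·19.2 = 1459.2000
sparge = (1.017 − 1)·1000·15.5 = 263.5000
total = 1459.2000 + 263.5000

1722.7000 gravity·L


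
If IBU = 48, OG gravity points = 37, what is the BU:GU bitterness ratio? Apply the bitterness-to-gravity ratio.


BU:GU = IBU / OG_points
BU:GU = 48 / 37

1.2973


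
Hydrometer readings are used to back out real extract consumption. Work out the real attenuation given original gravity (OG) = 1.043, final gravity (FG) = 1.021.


AA = (OG−FG)/(OG−1)·100;  RA = AA·0.8192
AA = (1.043 − 1.021)/(1.043 − 1)·100 = 51.1628
RA = 51.1628·0.8192

41.9126 %


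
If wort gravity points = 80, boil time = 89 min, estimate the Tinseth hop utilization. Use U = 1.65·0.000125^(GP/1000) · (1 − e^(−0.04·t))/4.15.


bigness = 1.65·0.000125^(80/1000) = 0.8040
boil_factor = (1 − e^(−0.04·89))/4.15 = 0.2341
U = 0.8040 · 0.2341

0.1882


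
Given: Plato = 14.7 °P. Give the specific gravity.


SG = 259/(259 − P)
SG = 259/(259 − 14.7)

1.0602


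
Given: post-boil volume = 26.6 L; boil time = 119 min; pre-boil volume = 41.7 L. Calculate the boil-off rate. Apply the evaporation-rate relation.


rate = (V_pre − V_post) / (t_min/60)
rate = (41.7 − 26.6) / (119/60)

7.6134 L/hr


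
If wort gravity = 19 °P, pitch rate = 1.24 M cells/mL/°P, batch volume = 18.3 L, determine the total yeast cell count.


cells (billions) = rate · V_L · °P
cells = 1.24 · 18.3 · 19

431.1480 billion cells


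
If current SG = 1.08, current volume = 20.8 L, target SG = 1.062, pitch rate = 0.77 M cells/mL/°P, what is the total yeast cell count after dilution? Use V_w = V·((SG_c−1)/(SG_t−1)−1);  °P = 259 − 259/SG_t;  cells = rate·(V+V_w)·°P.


V_w = 20.8·((1.08−1)/(1.062−1)−1) = 6.0387
V_final = 20.8 + 6.0387 = 26.8387
°P = 259 − 259/1.062 = 15.1205
cells = 0.77·26.8387·15.1205

312.4779 billion cells


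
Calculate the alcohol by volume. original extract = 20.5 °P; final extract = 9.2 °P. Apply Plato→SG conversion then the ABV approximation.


SG = 259/(259 − P);  ABV = (OG − FG)·131.25
OG = 259/(259 − 20.5) = 1.0860
FG = 259/(259 − 9.2) = 1.0368
ABV = (1.0860 − 1.0368)·131.25

6.4476 % ABV


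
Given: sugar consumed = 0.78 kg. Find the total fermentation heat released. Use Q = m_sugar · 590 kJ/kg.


Q = 0.78 · 590

460.2000 kJ


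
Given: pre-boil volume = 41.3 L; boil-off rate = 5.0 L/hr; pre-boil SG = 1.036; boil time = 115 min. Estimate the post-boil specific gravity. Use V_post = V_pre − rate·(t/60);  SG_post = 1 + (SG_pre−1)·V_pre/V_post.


V_post = 41.3 − 5.0·(115/60) = 31.7167
SG_post = 1 + (1.036 − 1)·41.3/31.7167

1.0469


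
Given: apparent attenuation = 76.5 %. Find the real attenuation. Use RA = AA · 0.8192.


RA = 76.5 · 0.8192

62.6688 %


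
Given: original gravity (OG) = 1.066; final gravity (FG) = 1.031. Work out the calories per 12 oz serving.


ABW = (OG−FG)·131.25·0.79/FG;  °P = 259 − 259/SG (for OG→OE and FG→AE);  RE = 0.1808·OE + 0.8192·AE;  Cal = (6.9·ABW + 4·(RE−0.1))·FG·3.55
ABW = (1.066 − 1.031)·131.25·0.79/1.031 = 3.5199
OE = 259 − 259/1.066 = 16.0356 °P
AE = 259 − 259/1.031 = 7.7876 °P
RE = 0.1808·16.0356 + 0.8192·7.7876 = 9.2788 °P
Cal = (6.9·3.5199 + 4·(9.2788−0.1))·1.031·3.55

223.2739 kcal


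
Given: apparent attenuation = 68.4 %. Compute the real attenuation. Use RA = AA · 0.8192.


RA = 68.4 · 0.8192

56.0333 %


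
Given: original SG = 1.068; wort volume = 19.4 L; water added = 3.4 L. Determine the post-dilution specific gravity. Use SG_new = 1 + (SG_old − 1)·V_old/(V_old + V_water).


pts = (1.068 − 1)·1000·19.4/(19.4 + 3.4) = 57.8596
SG_new = 1 + 57.8596/1000

1.0579


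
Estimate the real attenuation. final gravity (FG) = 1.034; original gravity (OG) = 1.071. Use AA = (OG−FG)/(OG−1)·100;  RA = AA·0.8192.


AA = (1.071 − 1.034)/(1.071 − 1)·100 = 52.1127
RA = 52.1127·0.8192

42.6907 %


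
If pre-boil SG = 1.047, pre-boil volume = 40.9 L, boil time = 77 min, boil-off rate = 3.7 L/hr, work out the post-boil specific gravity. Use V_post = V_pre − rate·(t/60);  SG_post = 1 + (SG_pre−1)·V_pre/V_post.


V_post = 40.9 − 3.7·(77/60) = 36.1517
SG_post = 1 + (1.047 − 1)·40.9/36.1517

1.0532


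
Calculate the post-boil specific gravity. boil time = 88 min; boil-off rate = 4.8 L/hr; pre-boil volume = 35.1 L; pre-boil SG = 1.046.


V_post = V_pre − rate·(t/60);  SG_post = 1 + (SG_pre−1)·V_pre/V_post
V_post = 35.1 − 4.8·(88/60) = 28.0600
SG_post = 1 + (1.046 − 1)·35.1/28.0600

1.0575


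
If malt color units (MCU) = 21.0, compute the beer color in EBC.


SRM = 1.4922·MCU^0.6859;  EBC = SRM·1.97
SRM = 1.4922·21.0^0.6859 = 12.0431
EBC = 12.0431·1.97

23.7249 EBC


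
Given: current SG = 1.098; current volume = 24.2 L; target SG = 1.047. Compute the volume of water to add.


V_water = V·((SG_curr − 1)/(SG_target − 1) − 1)
V_water = 24.2·((1.098 − 1)/(1.047 − 1) − 1)

26.2596 L


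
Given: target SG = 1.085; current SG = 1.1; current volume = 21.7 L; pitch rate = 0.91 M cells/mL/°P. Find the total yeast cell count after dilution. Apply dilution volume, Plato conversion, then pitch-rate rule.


V_w = V·((SG_c−1)/(SG_t−1)−1);  °P = 259 − 259/SG_t;  cells = rate·(V+V_w)·°P
V_w = 21.7·((1.1−1)/(1.085−1)−1) = 3.8294
V_final = 21.7 + 3.8294 = 25.5294
°P = 259 − 259/1.085 = 20.2903
cells = 0.91·25.5294·20.2903

471.3800 billion cells


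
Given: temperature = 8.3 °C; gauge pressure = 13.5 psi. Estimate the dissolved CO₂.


vols = (P + 14.695)·(0.01821 + 0.09011·e^(−0.04·T))
vols = (13.5 + 14.695)·(0.01821 + 0.09011·e^(−0.04·8.3))

2.3363 volumes


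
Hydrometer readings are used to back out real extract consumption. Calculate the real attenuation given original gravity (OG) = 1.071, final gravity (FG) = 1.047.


AA = (OG−FG)/(OG−1)·100;  RA = AA·0.8192
AA = (1.071 − 1.047)/(1.071 − 1)·100 = 33.8028
RA = 33.8028·0.8192

27.6913 %


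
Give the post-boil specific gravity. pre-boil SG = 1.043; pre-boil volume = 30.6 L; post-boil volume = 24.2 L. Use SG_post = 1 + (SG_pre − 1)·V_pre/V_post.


pts_pre = (1.043 − 1)·1000 = 43.0000
pts_post = 43.0000·30.6/24.2 = 54.3719
SG_post = 1 + 54.3719/1000

1.0544


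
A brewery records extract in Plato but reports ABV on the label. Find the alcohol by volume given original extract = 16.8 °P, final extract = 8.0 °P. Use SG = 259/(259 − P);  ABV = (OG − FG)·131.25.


OG = 259/(259 − 16.8) = 1.0694
FG = 259/(259 − 8.0) = 1.0319
ABV = (1.0694 − 1.0319)·131.25

4.9208 % ABV


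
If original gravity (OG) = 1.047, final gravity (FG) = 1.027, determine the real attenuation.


AA = (OG−FG)/(OG−1)·100;  RA = AA·0.8192
AA = (1.047 − 1.027)/(1.047 − 1)·100 = 42.5532
RA = 42.5532·0.8192

34.8596 %


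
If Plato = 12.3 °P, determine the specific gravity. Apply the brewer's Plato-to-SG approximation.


SG = 259/(259 − P)
SG = 259/(259 − 12.3)

1.0499


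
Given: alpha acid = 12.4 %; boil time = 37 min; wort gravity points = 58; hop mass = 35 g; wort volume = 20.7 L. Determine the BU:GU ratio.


U = 1.65·0.000125^(GP/1000)·(1−e^(−0.04t))/4.15;  IBU = (α/100)·m·U·1000/V;  BU:GU = IBU/GP
U = 1.65·0.000125^(58/1000)·(1−e^(−0.04·37))/4.15 = 0.1823
IBU = (12.4/100)·35·0.1823·1000/20.7 = 38.2294
BU:GU = 38.2294/58

0.6591


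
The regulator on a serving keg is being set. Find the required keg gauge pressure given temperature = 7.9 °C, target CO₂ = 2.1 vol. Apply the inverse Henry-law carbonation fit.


psi = vols/(0.01821 + 0.09011·e^(−0.04·T)) − 14.695
psi = 2.1/(0.01821 + 0.09011·e^(−0.04·7.9)) − 14.695

10.3331 psi


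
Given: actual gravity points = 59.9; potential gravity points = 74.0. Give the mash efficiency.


efficiency = actual / potential × 100
efficiency = 59.9 / 74.0 × 100

80.9459 %


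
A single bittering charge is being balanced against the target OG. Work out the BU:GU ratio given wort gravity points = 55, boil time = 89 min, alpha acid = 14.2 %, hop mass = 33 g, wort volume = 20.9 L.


U = 1.65·0.000125^(GP/1000)·(1−e^(−0.04t))/4.15;  IBU = (α/100)·m·U·1000/V;  BU:GU = IBU/GP
U = 1.65·0.000125^(55/1000)·(1−e^(−0.04·89))/4.15 = 0.2356
IBU = (14.2/100)·33·0.2356·1000/20.9 = 52.8314
BU:GU = 52.8314/55

0.9606


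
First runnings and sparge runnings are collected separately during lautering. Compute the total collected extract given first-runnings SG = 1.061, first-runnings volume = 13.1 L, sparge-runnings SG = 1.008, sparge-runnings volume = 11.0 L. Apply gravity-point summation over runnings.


total = Σ (SG_i − 1)·1000·V_i
first = (1.061 − 1)·1000·13.1 = 799.1000
sparge = (1.008 − 1)·1000·11.0 = 88.0000
total = 799.1000 + 88.0000

887.1000 gravity·L


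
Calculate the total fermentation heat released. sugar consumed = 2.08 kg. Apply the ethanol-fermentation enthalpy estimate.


Q = m_sugar · 590 kJ/kg
Q = 2.08 · 590

1227.2000 kJ


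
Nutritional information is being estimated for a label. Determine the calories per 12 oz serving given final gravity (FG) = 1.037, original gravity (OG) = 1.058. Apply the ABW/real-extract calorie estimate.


ABW = (OG−FG)·131.25·0.79/FG;  °P = 259 − 259/SG (for OG→OE and FG→AE);  RE = 0.1808·OE + 0.8192·AE;  Cal = (6.9·ABW + 4·(RE−0.1))·FG·3.55
ABW = (1.058 − 1.037)·131.25·0.79/1.037 = 2.0997
OE = 259 − 259/1.058 = 14.1985 °P
AE = 259 − 259/1.037 = 9.2411 °P
RE = 0.1808·14.1985 + 0.8192·9.2411 = 10.1374 °P
Cal = (6.9·2.0997 + 4·(10.1374−0.1))·1.037·3.55

201.1408 kcal


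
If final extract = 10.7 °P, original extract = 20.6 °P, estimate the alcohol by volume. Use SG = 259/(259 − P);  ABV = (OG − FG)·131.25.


OG = 259/(259 − 20.6) = 1.0864
FG = 259/(259 − 10.7) = 1.0431
ABV = (1.0864 − 1.0431)·131.25

5.6853 % ABV


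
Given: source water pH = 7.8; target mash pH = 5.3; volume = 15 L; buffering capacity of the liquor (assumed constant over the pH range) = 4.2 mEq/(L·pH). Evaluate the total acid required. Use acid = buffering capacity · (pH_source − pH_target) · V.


acid = 4.2 · (7.8 − 5.3) · 15

157.5000 mEq


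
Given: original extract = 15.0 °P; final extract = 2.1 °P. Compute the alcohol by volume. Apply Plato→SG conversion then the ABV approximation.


SG = 259/(259 − P);  ABV = (OG − FG)·131.25
OG = 259/(259 − 15.0) = 1.0615
FG = 259/(259 − 2.1) = 1.0082
ABV = (1.0615 − 1.0082)·131.25

6.9958 % ABV


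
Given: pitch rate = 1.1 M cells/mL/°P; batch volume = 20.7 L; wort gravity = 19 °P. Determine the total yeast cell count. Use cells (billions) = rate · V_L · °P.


cells = 1.1 · 20.7 · 19

432.6300 billion cells


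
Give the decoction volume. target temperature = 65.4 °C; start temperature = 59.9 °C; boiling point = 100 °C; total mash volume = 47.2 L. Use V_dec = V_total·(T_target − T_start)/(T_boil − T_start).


V_dec = 47.2·(65.4 − 59.9)/(100 − 59.9)

6.4738 L


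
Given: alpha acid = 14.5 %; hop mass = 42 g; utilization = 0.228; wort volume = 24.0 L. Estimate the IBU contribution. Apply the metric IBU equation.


IBU = (α/100)·mass·U·1000 / V
IBU = (14.5/100)·42·0.228·1000 / 24.0

57.8550 IBU


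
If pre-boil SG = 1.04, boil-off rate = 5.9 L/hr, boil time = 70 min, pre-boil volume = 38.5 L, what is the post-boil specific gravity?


V_post = V_pre − rate·(t/60);  SG_post = 1 + (SG_pre−1)·V_pre/V_post
V_post = 38.5 − 5.9·(70/60) = 31.6167
SG_post = 1 + (1.04 − 1)·38.5/31.6167

1.0487


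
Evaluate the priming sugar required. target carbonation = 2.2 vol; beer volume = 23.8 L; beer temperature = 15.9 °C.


residual = 14.695·(0.01821 + 0.09011·e^(−0.04·T));  sugar = (target − residual)·4.0·V
residual = 14.695·(0.01821 + 0.09011·e^(−0.04·15.9)) = 0.9686
sugar = (2.2 − 0.9686)·4.0·23.8

117.2276 g


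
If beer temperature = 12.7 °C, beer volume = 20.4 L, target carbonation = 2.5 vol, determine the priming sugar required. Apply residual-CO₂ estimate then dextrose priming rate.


residual = 14.695·(0.01821 + 0.09011·e^(−0.04·T));  sugar = (target − residual)·4.0·V
residual = 14.695·(0.01821 + 0.09011·e^(−0.04·12.7)) = 1.0643
sugar = (2.5 − 1.0643)·4.0·20.4

117.1495 g


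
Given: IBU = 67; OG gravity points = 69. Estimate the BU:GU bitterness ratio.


BU:GU = IBU / OG_points
BU:GU = 67 / 69

0.9710


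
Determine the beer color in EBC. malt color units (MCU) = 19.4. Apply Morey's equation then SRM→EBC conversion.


SRM = 1.4922·MCU^0.6859;  EBC = SRM·1.97
SRM = 1.4922·19.4^0.6859 = 11.4059
EBC = 11.4059·1.97

22.4697 EBC


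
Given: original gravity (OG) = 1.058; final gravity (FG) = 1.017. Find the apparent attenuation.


AA = (OG − FG)/(OG − 1) · 100
AA = (1.058 − 1.017)/(1.058 − 1) · 100

70.6897 %


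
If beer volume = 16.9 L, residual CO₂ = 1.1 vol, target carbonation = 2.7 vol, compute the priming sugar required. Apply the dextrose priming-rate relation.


sugar = (target − residual)·4.0·V
sugar = (2.7 − 1.1)·4.0·16.9

108.1600 g


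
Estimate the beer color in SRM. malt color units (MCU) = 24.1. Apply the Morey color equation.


SRM = 1.4922 · MCU^0.6859
SRM = 1.4922 · 24.1^0.6859

13.2359 SRM


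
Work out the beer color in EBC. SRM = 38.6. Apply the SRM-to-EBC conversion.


EBC = SRM · 1.97
EBC = 38.6 · 1.97

76.0420 EBC


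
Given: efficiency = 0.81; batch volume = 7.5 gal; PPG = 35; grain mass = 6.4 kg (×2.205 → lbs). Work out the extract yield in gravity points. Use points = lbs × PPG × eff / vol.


lbs = 6.4 × 2.205 = 14.1120
points = 14.1120 × 35 × 0.81 / 7.5

53.3434 points


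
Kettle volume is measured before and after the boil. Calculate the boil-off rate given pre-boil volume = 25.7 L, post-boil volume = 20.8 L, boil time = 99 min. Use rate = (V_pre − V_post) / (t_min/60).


rate = (25.7 − 20.8) / (99/60)

2.9697 L/hr
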